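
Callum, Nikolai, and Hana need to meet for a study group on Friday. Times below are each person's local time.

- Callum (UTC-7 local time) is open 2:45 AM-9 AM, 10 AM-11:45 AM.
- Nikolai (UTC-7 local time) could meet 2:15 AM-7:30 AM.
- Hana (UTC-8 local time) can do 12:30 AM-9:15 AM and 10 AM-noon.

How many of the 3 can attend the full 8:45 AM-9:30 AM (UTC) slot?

1

Callum in UTC: 09:45-16:00, 17:00-18:45 (add 7h to convert from UTC-7).
Nikolai in UTC: 09:15-14:30 (add 7h to convert from UTC-7).
Hana in UTC: 08:30-17:15, 18:00-20:00 (add 8h to convert from UTC-8).
Hana can make the full 08:45-09:30 slot — that's 1.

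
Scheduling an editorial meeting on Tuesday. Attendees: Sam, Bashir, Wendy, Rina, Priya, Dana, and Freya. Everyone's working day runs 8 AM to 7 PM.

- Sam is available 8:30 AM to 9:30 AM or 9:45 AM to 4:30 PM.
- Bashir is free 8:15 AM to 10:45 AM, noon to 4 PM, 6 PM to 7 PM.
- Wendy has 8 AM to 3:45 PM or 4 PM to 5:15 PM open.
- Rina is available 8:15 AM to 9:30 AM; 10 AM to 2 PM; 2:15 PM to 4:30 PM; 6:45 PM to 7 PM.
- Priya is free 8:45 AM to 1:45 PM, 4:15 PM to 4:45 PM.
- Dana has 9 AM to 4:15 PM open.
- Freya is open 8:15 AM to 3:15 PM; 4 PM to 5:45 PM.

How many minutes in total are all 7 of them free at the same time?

180

Sam ∩ Bashir: 08:30-09:30, 09:45-10:45, 12:00-16:00.
Sam ∩ Bashir ∩ Wendy: 08:30-09:30, 09:45-10:45, 12:00-15:45.
Sam ∩ Bashir ∩ Wendy ∩ Rina: 08:30-09:30, 10:00-10:45, 12:00-14:00, 14:15-15:45.
Sam ∩ Bashir ∩ Wendy ∩ Rina ∩ Priya: 08:45-09:30, 10:00-10:45, 12:00-13:45.
Sam ∩ Bashir ∩ Wendy ∩ Rina ∩ Priya ∩ Dana: 09:00-09:30, 10:00-10:45, 12:00-13:45.
Sam ∩ Bashir ∩ Wendy ∩ Rina ∩ Priya ∩ Dana ∩ Freya: 09:00-09:30, 10:00-10:45, 12:00-13:45.
Summing the common windows: 30 + 45 + 105 = 180 minutes.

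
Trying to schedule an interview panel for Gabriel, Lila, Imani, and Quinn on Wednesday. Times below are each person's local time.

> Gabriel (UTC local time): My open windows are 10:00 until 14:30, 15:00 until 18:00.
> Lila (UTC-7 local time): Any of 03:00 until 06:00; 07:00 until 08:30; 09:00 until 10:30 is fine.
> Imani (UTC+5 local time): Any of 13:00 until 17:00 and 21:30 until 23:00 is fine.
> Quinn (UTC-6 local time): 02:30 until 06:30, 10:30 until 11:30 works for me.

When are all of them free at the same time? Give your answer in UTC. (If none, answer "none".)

Gabriel in UTC: 10:00-14:30, 15:00-18:00.
Lila in UTC: 10:00-13:00, 14:00-15:30, 16:00-17:30 (add 7h to convert from UTC-7).
Imani in UTC: 08:00-12:00, 16:30-18:00 (subtract 5h to convert from UTC+5).
Quinn in UTC: 08:30-12:30, 16:30-17:30 (add 6h to convert from UTC-6).
Gabriel ∩ Lila: 10:00-13:00, 14:00-14:30, 15:00-15:30, 16:00-17:30.
Gabriel ∩ Lila ∩ Imani: 10:00-12:00, 16:30-17:30.
Gabriel ∩ Lila ∩ Imani ∩ Quinn: 10:00-12:00, 16:30-17:30.
Those are the intersection windows.

10:00-12:00, 16:30-17:30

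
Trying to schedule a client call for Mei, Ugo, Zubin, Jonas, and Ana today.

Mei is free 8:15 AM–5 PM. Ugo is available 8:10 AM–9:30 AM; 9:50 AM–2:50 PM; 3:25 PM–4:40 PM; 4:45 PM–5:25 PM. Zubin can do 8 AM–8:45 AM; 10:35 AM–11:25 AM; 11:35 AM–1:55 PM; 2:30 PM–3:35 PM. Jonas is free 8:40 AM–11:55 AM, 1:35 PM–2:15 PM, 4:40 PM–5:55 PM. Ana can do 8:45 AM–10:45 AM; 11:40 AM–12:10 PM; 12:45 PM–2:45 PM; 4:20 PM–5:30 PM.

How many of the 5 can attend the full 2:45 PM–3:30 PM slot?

2

Mei and Zubin can make the full 14:45-15:30 slot — that's 2.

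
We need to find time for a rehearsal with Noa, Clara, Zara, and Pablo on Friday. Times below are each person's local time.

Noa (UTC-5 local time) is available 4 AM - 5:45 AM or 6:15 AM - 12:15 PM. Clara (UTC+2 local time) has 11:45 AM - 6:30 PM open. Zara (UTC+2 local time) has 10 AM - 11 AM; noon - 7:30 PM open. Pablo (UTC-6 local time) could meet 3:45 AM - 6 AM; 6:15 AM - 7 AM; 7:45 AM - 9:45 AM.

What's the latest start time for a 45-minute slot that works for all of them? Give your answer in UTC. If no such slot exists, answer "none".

15:00

Noa in UTC: 09:00-10:45, 11:15-17:15 (add 5h to convert from UTC-5).
Clara in UTC: 09:45-16:30 (subtract 2h to convert from UTC+2).
Zara in UTC: 08:00-09:00, 10:00-17:30 (subtract 2h to convert from UTC+2).
Pablo in UTC: 09:45-12:00, 12:15-13:00, 13:45-15:45 (add 6h to convert from UTC-6).
Noa ∩ Clara: 09:45-10:45, 11:15-16:30.
Noa ∩ Clara ∩ Zara: 10:00-10:45, 11:15-16:30.
Noa ∩ Clara ∩ Zara ∩ Pablo: 10:00-10:45, 11:15-12:00, 12:15-13:00, 13:45-15:45.
The last common window of at least 45 minutes is 13:45-15:45; a 45-minute meeting can start as late as 15:00 and still end by 15:45.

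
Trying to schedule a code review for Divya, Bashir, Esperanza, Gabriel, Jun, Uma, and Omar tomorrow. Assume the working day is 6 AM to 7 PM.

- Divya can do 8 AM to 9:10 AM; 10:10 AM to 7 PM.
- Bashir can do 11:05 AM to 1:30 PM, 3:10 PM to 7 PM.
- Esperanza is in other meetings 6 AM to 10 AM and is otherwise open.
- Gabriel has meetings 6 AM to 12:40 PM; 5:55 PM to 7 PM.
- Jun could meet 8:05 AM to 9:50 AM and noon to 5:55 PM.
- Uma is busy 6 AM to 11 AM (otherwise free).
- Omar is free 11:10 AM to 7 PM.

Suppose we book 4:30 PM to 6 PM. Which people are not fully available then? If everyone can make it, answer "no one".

Divya free: 08:00-09:10, 10:10-19:00.
Bashir free: 11:05-13:30, 15:10-19:00.
Esperanza free: 10:00-19:00 (invert busy blocks within the working day).
Gabriel free: 12:40-17:55 (invert busy blocks within the working day).
Jun free: 08:05-09:50, 12:00-17:55.
Uma free: 11:00-19:00 (invert busy blocks within the working day).
Omar free: 11:10-19:00.
Divya: free for 16:30-18:00. Bashir: free for 16:30-18:00. Esperanza: free for 16:30-18:00. Gabriel: not fully free for 16:30-18:00. Jun: not fully free for 16:30-18:00. Uma: free for 16:30-18:00. Omar: free for 16:30-18:00.

Gabriel, Jun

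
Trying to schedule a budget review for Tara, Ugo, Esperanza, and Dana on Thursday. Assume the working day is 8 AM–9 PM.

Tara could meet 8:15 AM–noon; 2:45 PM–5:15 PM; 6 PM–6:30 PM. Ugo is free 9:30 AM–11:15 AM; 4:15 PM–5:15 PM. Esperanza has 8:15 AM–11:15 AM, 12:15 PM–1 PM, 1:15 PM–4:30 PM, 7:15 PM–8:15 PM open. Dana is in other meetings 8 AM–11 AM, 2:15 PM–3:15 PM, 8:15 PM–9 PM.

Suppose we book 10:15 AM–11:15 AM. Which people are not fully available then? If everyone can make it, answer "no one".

Tara free: 08:15-12:00, 14:45-17:15, 18:00-18:30.
Ugo free: 09:30-11:15, 16:15-17:15.
Esperanza free: 08:15-11:15, 12:15-13:00, 13:15-16:30, 19:15-20:15.
Dana free: 11:00-14:15, 15:15-20:15 (invert busy blocks within the working day).
Tara: free for 10:15-11:15. Ugo: free for 10:15-11:15. Esperanza: free for 10:15-11:15. Dana: not fully free for 10:15-11:15.

Dana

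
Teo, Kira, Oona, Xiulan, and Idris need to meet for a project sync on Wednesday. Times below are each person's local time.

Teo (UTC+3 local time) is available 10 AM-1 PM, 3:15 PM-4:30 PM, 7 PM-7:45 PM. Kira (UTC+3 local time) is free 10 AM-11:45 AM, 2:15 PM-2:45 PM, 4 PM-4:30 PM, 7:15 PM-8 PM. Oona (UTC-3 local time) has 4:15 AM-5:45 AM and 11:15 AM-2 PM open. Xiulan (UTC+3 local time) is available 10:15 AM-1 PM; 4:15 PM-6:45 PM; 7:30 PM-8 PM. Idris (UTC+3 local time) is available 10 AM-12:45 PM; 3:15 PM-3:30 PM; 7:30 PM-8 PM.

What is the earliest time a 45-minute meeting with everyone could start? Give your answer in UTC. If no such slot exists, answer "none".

07:15

Teo in UTC: 07:00-10:00, 12:15-13:30, 16:00-16:45 (subtract 3h to convert from UTC+3).
Kira in UTC: 07:00-08:45, 11:15-11:45, 13:00-13:30, 16:15-17:00 (subtract 3h to convert from UTC+3).
Oona in UTC: 07:15-08:45, 14:15-17:00 (add 3h to convert from UTC-3).
Xiulan in UTC: 07:15-10:00, 13:15-15:45, 16:30-17:00 (subtract 3h to convert from UTC+3).
Idris in UTC: 07:00-09:45, 12:15-12:30, 16:30-17:00 (subtract 3h to convert from UTC+3).
Teo ∩ Kira: 07:00-08:45, 13:00-13:30, 16:15-16:45.
Teo ∩ Kira ∩ Oona: 07:15-08:45, 16:15-16:45.
Teo ∩ Kira ∩ Oona ∩ Xiulan: 07:15-08:45, 16:30-16:45.
Teo ∩ Kira ∩ Oona ∩ Xiulan ∩ Idris: 07:15-08:45, 16:30-16:45.
So the common availability across everyone is 07:15-08:45, 16:30-16:45.
The first common window of at least 45 minutes is 07:15-08:45, so the earliest start is 07:15.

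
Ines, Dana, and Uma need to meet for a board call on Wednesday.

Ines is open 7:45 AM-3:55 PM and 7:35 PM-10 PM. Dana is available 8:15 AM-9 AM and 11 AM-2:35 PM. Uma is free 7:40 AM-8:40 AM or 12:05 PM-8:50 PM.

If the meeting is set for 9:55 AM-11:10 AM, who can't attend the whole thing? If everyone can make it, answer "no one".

Dana, Uma

Ines: free for 09:55-11:10. Dana: not fully free for 09:55-11:10. Uma: not fully free for 09:55-11:10.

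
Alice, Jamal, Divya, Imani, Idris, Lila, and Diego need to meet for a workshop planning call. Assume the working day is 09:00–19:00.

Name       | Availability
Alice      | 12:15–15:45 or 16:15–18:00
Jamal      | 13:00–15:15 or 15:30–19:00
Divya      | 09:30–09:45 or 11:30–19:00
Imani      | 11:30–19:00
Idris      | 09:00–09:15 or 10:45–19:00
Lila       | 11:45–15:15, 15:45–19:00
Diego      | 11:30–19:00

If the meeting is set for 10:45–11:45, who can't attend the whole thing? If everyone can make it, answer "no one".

Alice: not fully free for 10:45-11:45. Jamal: not fully free for 10:45-11:45. Divya: not fully free for 10:45-11:45. Imani: not fully free for 10:45-11:45. Idris: free for 10:45-11:45. Lila: not fully free for 10:45-11:45. Diego: not fully free for 10:45-11:45.

Alice, Diego, Divya, Imani, Jamal, Lila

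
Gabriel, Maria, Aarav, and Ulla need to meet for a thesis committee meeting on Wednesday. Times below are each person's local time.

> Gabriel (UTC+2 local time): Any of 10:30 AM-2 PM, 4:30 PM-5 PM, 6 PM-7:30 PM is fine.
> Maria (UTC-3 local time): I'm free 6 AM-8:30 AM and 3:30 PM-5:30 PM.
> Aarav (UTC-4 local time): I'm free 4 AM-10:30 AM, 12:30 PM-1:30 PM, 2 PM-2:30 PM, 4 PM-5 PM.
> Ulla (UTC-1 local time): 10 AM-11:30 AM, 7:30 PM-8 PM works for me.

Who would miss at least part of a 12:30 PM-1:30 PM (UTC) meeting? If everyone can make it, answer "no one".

Gabriel, Maria, Ulla

Gabriel in UTC: 08:30-12:00, 14:30-15:00, 16:00-17:30 (subtract 2h to convert from UTC+2).
Maria in UTC: 09:00-11:30, 18:30-20:30 (add 3h to convert from UTC-3).
Aarav in UTC: 08:00-14:30, 16:30-17:30, 18:00-18:30, 20:00-21:00 (add 4h to convert from UTC-4).
Ulla in UTC: 11:00-12:30, 20:30-21:00 (add 1h to convert from UTC-1).
Gabriel: not fully free for 12:30-13:30. Maria: not fully free for 12:30-13:30. Aarav: free for 12:30-13:30. Ulla: not fully free for 12:30-13:30.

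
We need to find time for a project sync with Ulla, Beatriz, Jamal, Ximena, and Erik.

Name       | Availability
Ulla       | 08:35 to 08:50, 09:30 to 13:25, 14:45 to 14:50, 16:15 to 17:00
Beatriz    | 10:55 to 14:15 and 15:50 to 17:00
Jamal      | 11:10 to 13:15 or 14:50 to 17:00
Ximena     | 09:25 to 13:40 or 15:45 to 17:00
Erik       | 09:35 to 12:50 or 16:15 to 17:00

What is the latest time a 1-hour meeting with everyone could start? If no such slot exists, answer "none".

Ulla ∩ Beatriz: 10:55-13:25, 16:15-17:00.
Ulla ∩ Beatriz ∩ Jamal: 11:10-13:15, 16:15-17:00.
Ulla ∩ Beatriz ∩ Jamal ∩ Ximena: 11:10-13:15, 16:15-17:00.
Ulla ∩ Beatriz ∩ Jamal ∩ Ximena ∩ Erik: 11:10-12:50, 16:15-17:00.
The last common window of at least 60 minutes is 11:10-12:50; a 60-minute meeting can start as late as 11:50 and still end by 12:50.

11:50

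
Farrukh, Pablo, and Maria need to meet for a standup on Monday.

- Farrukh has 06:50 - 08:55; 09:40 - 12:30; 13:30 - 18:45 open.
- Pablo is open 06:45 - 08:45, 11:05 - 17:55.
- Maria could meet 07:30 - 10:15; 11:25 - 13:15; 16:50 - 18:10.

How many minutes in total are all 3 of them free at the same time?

205

Farrukh ∩ Pablo: 06:50-08:45, 11:05-12:30, 13:30-17:55.
Farrukh ∩ Pablo ∩ Maria: 07:30-08:45, 11:25-12:30, 16:50-17:55.
Summing the common windows: 75 + 65 + 65 = 205 minutes.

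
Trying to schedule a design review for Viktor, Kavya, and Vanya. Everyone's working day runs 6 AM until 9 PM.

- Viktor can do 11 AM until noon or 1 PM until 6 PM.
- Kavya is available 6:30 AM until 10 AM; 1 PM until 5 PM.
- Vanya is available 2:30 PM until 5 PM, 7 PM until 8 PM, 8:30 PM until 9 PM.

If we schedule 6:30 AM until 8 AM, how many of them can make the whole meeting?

Kavya can make the full 06:30-08:00 slot — that's 1.

1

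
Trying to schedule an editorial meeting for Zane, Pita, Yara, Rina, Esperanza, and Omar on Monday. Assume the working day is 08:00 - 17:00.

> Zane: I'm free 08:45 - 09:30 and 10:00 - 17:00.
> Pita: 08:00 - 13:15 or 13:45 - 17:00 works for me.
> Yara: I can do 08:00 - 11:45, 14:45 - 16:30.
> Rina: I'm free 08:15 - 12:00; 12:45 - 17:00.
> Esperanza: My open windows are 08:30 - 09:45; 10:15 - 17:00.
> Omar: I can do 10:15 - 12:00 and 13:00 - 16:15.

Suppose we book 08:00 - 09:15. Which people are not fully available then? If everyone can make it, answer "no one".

Esperanza, Omar, Rina, Zane

Zane: not fully free for 08:00-09:15. Pita: free for 08:00-09:15. Yara: free for 08:00-09:15. Rina: not fully free for 08:00-09:15. Esperanza: not fully free for 08:00-09:15. Omar: not fully free for 08:00-09:15.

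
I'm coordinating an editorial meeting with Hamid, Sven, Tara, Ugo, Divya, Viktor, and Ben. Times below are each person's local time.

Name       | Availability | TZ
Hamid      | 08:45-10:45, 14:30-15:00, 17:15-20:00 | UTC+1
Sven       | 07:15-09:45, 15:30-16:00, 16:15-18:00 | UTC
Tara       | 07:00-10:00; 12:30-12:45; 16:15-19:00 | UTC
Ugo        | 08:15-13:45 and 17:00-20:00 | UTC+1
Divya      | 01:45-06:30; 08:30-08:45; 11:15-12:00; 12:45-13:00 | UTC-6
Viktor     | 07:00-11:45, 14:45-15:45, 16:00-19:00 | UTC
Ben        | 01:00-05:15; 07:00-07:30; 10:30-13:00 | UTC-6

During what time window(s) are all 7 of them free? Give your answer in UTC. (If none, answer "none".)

07:45-09:45, 17:15-18:00

Hamid in UTC: 07:45-09:45, 13:30-14:00, 16:15-19:00 (subtract 1h to convert from UTC+1).
Sven in UTC: 07:15-09:45, 15:30-16:00, 16:15-18:00.
Tara in UTC: 07:00-10:00, 12:30-12:45, 16:15-19:00.
Ugo in UTC: 07:15-12:45, 16:00-19:00 (subtract 1h to convert from UTC+1).
Divya in UTC: 07:45-12:30, 14:30-14:45, 17:15-18:00, 18:45-19:00 (add 6h to convert from UTC-6).
Viktor in UTC: 07:00-11:45, 14:45-15:45, 16:00-19:00.
Ben in UTC: 07:00-11:15, 13:00-13:30, 16:30-19:00 (add 6h to convert from UTC-6).
Hamid ∩ Sven: 07:45-09:45, 16:15-18:00.
Hamid ∩ Sven ∩ Tara: 07:45-09:45, 16:15-18:00.
Hamid ∩ Sven ∩ Tara ∩ Ugo: 07:45-09:45, 16:15-18:00.
Hamid ∩ Sven ∩ Tara ∩ Ugo ∩ Divya: 07:45-09:45, 17:15-18:00.
Hamid ∩ Sven ∩ Tara ∩ Ugo ∩ Divya ∩ Viktor: 07:45-09:45, 17:15-18:00.
Hamid ∩ Sven ∩ Tara ∩ Ugo ∩ Divya ∩ Viktor ∩ Ben: 07:45-09:45, 17:15-18:00.
So the common availability across everyone is 07:45-09:45, 17:15-18:00.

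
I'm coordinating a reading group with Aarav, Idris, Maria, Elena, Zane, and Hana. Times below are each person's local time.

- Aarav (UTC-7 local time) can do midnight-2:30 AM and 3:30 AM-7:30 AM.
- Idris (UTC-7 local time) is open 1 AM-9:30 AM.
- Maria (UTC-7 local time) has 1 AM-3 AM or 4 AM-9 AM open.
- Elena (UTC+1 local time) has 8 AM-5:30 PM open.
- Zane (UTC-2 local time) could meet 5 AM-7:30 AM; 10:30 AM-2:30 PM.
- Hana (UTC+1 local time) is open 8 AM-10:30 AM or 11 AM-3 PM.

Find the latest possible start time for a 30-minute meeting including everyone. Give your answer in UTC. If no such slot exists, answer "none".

13:30

Aarav in UTC: 07:00-09:30, 10:30-14:30 (add 7h to convert from UTC-7).
Idris in UTC: 08:00-16:30 (add 7h to convert from UTC-7).
Maria in UTC: 08:00-10:00, 11:00-16:00 (add 7h to convert from UTC-7).
Elena in UTC: 07:00-16:30 (subtract 1h to convert from UTC+1).
Zane in UTC: 07:00-09:30, 12:30-16:30 (add 2h to convert from UTC-2).
Hana in UTC: 07:00-09:30, 10:00-14:00 (subtract 1h to convert from UTC+1).
Aarav ∩ Idris: 08:00-09:30, 10:30-14:30.
Aarav ∩ Idris ∩ Maria: 08:00-09:30, 11:00-14:30.
Aarav ∩ Idris ∩ Maria ∩ Elena: 08:00-09:30, 11:00-14:30.
Aarav ∩ Idris ∩ Maria ∩ Elena ∩ Zane: 08:00-09:30, 12:30-14:30.
Aarav ∩ Idris ∩ Maria ∩ Elena ∩ Zane ∩ Hana: 08:00-09:30, 12:30-14:00.
So the common availability across everyone is 08:00-09:30, 12:30-14:00.
The last common window of at least 30 minutes is 12:30-14:00; a 30-minute meeting can start as late as 13:30 and still end by 14:00.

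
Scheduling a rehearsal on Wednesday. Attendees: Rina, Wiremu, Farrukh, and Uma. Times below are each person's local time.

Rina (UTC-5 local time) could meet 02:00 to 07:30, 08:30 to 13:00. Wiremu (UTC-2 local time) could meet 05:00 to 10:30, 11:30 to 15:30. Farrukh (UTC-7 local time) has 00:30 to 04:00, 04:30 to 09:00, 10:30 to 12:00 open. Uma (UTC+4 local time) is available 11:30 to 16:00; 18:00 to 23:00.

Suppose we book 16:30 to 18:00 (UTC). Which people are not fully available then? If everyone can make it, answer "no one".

Farrukh, Wiremu

Rina in UTC: 07:00-12:30, 13:30-18:00 (add 5h to convert from UTC-5).
Wiremu in UTC: 07:00-12:30, 13:30-17:30 (add 2h to convert from UTC-2).
Farrukh in UTC: 07:30-11:00, 11:30-16:00, 17:30-19:00 (add 7h to convert from UTC-7).
Uma in UTC: 07:30-12:00, 14:00-19:00 (subtract 4h to convert from UTC+4).
Rina: free for 16:30-18:00. Wiremu: not fully free for 16:30-18:00. Farrukh: not fully free for 16:30-18:00. Uma: free for 16:30-18:00.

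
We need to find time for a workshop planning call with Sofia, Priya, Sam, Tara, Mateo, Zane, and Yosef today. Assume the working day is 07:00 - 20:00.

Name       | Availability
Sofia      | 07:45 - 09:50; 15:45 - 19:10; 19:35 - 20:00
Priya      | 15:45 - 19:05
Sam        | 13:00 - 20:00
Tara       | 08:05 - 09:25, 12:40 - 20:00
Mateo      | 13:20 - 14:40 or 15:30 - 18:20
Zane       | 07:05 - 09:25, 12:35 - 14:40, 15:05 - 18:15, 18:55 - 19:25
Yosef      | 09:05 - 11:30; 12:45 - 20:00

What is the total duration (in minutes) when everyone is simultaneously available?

Sofia ∩ Priya: 15:45-19:05.
Sofia ∩ Priya ∩ Sam: 15:45-19:05.
Sofia ∩ Priya ∩ Sam ∩ Tara: 15:45-19:05.
Sofia ∩ Priya ∩ Sam ∩ Tara ∩ Mateo: 15:45-18:20.
Sofia ∩ Priya ∩ Sam ∩ Tara ∩ Mateo ∩ Zane: 15:45-18:15.
Sofia ∩ Priya ∩ Sam ∩ Tara ∩ Mateo ∩ Zane ∩ Yosef: 15:45-18:15.
That's a single block of 150 minutes.

150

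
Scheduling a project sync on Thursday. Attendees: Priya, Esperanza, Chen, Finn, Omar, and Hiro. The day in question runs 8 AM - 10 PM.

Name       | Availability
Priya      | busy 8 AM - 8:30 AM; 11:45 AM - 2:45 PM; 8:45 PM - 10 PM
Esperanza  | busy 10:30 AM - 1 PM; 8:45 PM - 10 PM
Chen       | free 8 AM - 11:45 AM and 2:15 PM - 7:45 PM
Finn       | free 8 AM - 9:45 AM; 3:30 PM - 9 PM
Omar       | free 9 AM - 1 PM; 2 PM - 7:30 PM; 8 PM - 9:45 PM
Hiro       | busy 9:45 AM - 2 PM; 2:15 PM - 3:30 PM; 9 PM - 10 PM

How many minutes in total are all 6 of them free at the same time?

Priya free: 08:30-11:45, 14:45-20:45 (invert busy blocks within the working day).
Esperanza free: 08:00-10:30, 13:00-20:45 (invert busy blocks within the working day).
Chen free: 08:00-11:45, 14:15-19:45.
Finn free: 08:00-09:45, 15:30-21:00.
Omar free: 09:00-13:00, 14:00-19:30, 20:00-21:45.
Hiro free: 08:00-09:45, 14:00-14:15, 15:30-21:00 (invert busy blocks within the working day).
Priya ∩ Esperanza: 08:30-10:30, 14:45-20:45.
Priya ∩ Esperanza ∩ Chen: 08:30-10:30, 14:45-19:45.
Priya ∩ Esperanza ∩ Chen ∩ Finn: 08:30-09:45, 15:30-19:45.
Priya ∩ Esperanza ∩ Chen ∩ Finn ∩ Omar: 09:00-09:45, 15:30-19:30.
Priya ∩ Esperanza ∩ Chen ∩ Finn ∩ Omar ∩ Hiro: 09:00-09:45, 15:30-19:30.
Summing the common windows: 45 + 240 = 285 minutes.

285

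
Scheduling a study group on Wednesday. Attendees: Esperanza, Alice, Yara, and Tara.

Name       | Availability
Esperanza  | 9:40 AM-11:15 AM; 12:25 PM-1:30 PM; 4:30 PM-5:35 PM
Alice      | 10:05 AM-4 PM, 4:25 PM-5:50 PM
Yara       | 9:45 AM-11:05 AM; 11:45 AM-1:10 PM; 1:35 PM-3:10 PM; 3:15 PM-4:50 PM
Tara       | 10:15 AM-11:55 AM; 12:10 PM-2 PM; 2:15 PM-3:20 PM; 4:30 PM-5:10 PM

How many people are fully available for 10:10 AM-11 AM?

3

Esperanza, Alice, and Yara can make the full 10:10-11:00 slot — that's 3.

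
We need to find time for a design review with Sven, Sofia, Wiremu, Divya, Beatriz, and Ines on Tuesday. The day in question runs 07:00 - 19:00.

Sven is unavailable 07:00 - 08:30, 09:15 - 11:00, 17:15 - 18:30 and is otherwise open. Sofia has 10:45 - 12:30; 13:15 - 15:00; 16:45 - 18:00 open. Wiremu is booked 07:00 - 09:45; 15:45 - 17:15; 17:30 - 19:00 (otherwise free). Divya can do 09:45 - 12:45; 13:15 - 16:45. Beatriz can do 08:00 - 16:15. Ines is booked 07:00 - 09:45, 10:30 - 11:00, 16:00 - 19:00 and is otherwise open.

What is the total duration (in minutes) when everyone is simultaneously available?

Sven free: 08:30-09:15, 11:00-17:15, 18:30-19:00 (invert busy blocks within the working day).
Sofia free: 10:45-12:30, 13:15-15:00, 16:45-18:00.
Wiremu free: 09:45-15:45, 17:15-17:30 (invert busy blocks within the working day).
Divya free: 09:45-12:45, 13:15-16:45.
Beatriz free: 08:00-16:15.
Ines free: 09:45-10:30, 11:00-16:00 (invert busy blocks within the working day).
Sven ∩ Sofia: 11:00-12:30, 13:15-15:00, 16:45-17:15.
Sven ∩ Sofia ∩ Wiremu: 11:00-12:30, 13:15-15:00.
Sven ∩ Sofia ∩ Wiremu ∩ Divya: 11:00-12:30, 13:15-15:00.
Sven ∩ Sofia ∩ Wiremu ∩ Divya ∩ Beatriz: 11:00-12:30, 13:15-15:00.
Sven ∩ Sofia ∩ Wiremu ∩ Divya ∩ Beatriz ∩ Ines: 11:00-12:30, 13:15-15:00.
Summing the common windows: 90 + 105 = 195 minutes.

195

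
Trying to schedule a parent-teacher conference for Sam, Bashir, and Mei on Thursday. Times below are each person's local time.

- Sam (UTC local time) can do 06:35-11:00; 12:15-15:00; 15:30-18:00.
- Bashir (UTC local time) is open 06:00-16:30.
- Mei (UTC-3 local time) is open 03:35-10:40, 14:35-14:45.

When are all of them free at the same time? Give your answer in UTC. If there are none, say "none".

06:35-11:00, 12:15-13:40

Sam in UTC: 06:35-11:00, 12:15-15:00, 15:30-18:00.
Bashir in UTC: 06:00-16:30.
Mei in UTC: 06:35-13:40, 17:35-17:45 (add 3h to convert from UTC-3).
Sam ∩ Bashir: 06:35-11:00, 12:15-15:00, 15:30-16:30.
Sam ∩ Bashir ∩ Mei: 06:35-11:00, 12:15-13:40.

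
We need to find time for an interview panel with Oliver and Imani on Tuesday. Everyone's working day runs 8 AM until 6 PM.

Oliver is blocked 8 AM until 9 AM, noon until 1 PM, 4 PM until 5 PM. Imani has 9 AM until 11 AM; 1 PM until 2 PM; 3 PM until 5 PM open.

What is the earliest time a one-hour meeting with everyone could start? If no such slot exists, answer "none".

09:00

Oliver free: 09:00-12:00, 13:00-16:00, 17:00-18:00 (invert busy blocks within the working day).
Imani free: 09:00-11:00, 13:00-14:00, 15:00-17:00.
Oliver ∩ Imani: 09:00-11:00, 13:00-14:00, 15:00-16:00.
So the common availability across everyone is 09:00-11:00, 13:00-14:00, 15:00-16:00.
The first common window of at least 60 minutes is 09:00-11:00, so the earliest start is 09:00.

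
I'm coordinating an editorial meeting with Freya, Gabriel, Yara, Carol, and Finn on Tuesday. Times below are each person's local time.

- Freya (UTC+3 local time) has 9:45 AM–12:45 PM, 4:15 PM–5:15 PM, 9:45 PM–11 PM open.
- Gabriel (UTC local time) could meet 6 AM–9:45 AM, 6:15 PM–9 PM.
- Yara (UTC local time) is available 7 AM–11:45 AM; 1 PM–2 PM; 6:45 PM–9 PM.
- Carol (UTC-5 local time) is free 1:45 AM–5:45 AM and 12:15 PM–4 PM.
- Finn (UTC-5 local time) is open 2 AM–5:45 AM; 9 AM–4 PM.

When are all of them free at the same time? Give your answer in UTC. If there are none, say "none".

07:00-09:45, 18:45-20:00

Freya in UTC: 06:45-09:45, 13:15-14:15, 18:45-20:00 (subtract 3h to convert from UTC+3).
Gabriel in UTC: 06:00-09:45, 18:15-21:00.
Yara in UTC: 07:00-11:45, 13:00-14:00, 18:45-21:00.
Carol in UTC: 06:45-10:45, 17:15-21:00 (add 5h to convert from UTC-5).
Finn in UTC: 07:00-10:45, 14:00-21:00 (add 5h to convert from UTC-5).
Freya ∩ Gabriel: 06:45-09:45, 18:45-20:00.
Freya ∩ Gabriel ∩ Yara: 07:00-09:45, 18:45-20:00.
Freya ∩ Gabriel ∩ Yara ∩ Carol: 07:00-09:45, 18:45-20:00.
Freya ∩ Gabriel ∩ Yara ∩ Carol ∩ Finn: 07:00-09:45, 18:45-20:00.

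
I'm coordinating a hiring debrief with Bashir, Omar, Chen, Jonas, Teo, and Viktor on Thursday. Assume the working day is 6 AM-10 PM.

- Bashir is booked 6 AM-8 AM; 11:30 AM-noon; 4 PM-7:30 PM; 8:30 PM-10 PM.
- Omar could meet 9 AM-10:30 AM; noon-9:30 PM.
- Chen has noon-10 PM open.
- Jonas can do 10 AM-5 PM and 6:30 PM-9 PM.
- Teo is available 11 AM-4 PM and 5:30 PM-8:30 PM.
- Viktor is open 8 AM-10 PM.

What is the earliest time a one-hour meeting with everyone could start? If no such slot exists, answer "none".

Bashir free: 08:00-11:30, 12:00-16:00, 19:30-20:30 (invert busy blocks within the working day).
Omar free: 09:00-10:30, 12:00-21:30.
Chen free: 12:00-22:00.
Jonas free: 10:00-17:00, 18:30-21:00.
Teo free: 11:00-16:00, 17:30-20:30.
Viktor free: 08:00-22:00.
Bashir ∩ Omar: 09:00-10:30, 12:00-16:00, 19:30-20:30.
Bashir ∩ Omar ∩ Chen: 12:00-16:00, 19:30-20:30.
Bashir ∩ Omar ∩ Chen ∩ Jonas: 12:00-16:00, 19:30-20:30.
Bashir ∩ Omar ∩ Chen ∩ Jonas ∩ Teo: 12:00-16:00, 19:30-20:30.
Bashir ∩ Omar ∩ Chen ∩ Jonas ∩ Teo ∩ Viktor: 12:00-16:00, 19:30-20:30.
The first common window of at least 60 minutes is 12:00-16:00, so the earliest start is 12:00.

12:00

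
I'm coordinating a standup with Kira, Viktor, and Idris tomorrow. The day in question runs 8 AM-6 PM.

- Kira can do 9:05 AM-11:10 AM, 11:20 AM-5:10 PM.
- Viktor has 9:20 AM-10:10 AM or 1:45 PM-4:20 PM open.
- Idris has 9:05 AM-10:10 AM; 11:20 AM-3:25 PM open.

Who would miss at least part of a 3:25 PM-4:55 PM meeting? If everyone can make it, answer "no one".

Kira: free for 15:25-16:55. Viktor: not fully free for 15:25-16:55. Idris: not fully free for 15:25-16:55.

Idris, Viktor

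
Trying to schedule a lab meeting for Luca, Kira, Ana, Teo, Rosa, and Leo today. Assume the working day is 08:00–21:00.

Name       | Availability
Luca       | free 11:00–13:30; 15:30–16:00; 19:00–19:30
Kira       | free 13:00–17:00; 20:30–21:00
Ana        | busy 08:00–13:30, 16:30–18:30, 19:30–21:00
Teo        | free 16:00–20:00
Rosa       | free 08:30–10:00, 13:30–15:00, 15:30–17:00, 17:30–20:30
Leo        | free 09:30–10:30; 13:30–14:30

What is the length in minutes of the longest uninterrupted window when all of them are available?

0

Luca free: 11:00-13:30, 15:30-16:00, 19:00-19:30.
Kira free: 13:00-17:00, 20:30-21:00.
Ana free: 13:30-16:30, 18:30-19:30 (invert busy blocks within the working day).
Teo free: 16:00-20:00.
Rosa free: 08:30-10:00, 13:30-15:00, 15:30-17:00, 17:30-20:30.
Leo free: 09:30-10:30, 13:30-14:30.
Luca ∩ Kira: 13:00-13:30, 15:30-16:00.
Luca ∩ Kira ∩ Ana: 15:30-16:00.
Luca ∩ Kira ∩ Ana ∩ Teo: ∅.
Luca ∩ Kira ∩ Ana ∩ Teo ∩ Rosa: ∅.
Luca ∩ Kira ∩ Ana ∩ Teo ∩ Rosa ∩ Leo: ∅.
There is no time when everyone is free.
No common window exists, so the longest block is 0 minutes.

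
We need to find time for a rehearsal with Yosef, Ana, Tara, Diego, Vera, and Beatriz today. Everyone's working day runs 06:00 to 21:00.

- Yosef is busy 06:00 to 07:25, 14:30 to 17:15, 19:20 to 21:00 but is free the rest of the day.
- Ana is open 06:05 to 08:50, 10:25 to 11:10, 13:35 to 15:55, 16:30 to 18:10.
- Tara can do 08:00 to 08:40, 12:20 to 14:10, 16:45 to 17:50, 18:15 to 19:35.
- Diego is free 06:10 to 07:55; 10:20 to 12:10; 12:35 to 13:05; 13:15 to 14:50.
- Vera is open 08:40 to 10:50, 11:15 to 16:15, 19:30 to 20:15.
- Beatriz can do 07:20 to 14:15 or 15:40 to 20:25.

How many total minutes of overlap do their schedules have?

Yosef free: 07:25-14:30, 17:15-19:20 (invert busy blocks within the working day).
Ana free: 06:05-08:50, 10:25-11:10, 13:35-15:55, 16:30-18:10.
Tara free: 08:00-08:40, 12:20-14:10, 16:45-17:50, 18:15-19:35.
Diego free: 06:10-07:55, 10:20-12:10, 12:35-13:05, 13:15-14:50.
Vera free: 08:40-10:50, 11:15-16:15, 19:30-20:15.
Beatriz free: 07:20-14:15, 15:40-20:25.
Yosef ∩ Ana: 07:25-08:50, 10:25-11:10, 13:35-14:30, 17:15-18:10.
Yosef ∩ Ana ∩ Tara: 08:00-08:40, 13:35-14:10, 17:15-17:50.
Yosef ∩ Ana ∩ Tara ∩ Diego: 13:35-14:10.
Yosef ∩ Ana ∩ Tara ∩ Diego ∩ Vera: 13:35-14:10.
Yosef ∩ Ana ∩ Tara ∩ Diego ∩ Vera ∩ Beatriz: 13:35-14:10.
Those are the intersection windows.
That's a single block of 35 minutes.

35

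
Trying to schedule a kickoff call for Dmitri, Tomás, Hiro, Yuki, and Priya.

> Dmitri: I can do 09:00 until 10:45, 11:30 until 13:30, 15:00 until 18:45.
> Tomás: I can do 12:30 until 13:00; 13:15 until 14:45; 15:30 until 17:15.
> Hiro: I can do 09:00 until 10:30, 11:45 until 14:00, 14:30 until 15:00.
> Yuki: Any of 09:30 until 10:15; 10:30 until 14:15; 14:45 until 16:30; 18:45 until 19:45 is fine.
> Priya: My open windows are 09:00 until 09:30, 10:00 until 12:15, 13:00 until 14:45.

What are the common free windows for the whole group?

Dmitri ∩ Tomás: 12:30-13:00, 13:15-13:30, 15:30-17:15.
Dmitri ∩ Tomás ∩ Hiro: 12:30-13:00, 13:15-13:30.
Dmitri ∩ Tomás ∩ Hiro ∩ Yuki: 12:30-13:00, 13:15-13:30.
Dmitri ∩ Tomás ∩ Hiro ∩ Yuki ∩ Priya: 13:15-13:30.
So the common availability across everyone is 13:15-13:30.

13:15-13:30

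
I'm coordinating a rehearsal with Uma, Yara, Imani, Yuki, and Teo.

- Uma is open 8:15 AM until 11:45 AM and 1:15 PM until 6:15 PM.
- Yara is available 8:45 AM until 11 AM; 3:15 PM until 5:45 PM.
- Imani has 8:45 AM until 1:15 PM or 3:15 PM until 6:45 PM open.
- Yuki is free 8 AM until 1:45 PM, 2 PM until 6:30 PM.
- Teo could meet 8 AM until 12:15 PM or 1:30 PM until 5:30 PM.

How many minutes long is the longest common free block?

Uma ∩ Yara: 08:45-11:00, 15:15-17:45.
Uma ∩ Yara ∩ Imani: 08:45-11:00, 15:15-17:45.
Uma ∩ Yara ∩ Imani ∩ Yuki: 08:45-11:00, 15:15-17:45.
Uma ∩ Yara ∩ Imani ∩ Yuki ∩ Teo: 08:45-11:00, 15:15-17:30.
The longest is 08:45-11:00 at 135 minutes.

135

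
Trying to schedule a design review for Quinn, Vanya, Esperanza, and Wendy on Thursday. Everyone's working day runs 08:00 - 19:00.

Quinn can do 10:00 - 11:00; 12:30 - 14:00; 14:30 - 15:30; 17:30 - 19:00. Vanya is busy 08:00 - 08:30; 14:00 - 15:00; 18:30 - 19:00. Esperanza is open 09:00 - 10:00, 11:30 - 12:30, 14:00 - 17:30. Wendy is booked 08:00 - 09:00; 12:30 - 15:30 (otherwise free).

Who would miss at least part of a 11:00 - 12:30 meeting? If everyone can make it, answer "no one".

Quinn free: 10:00-11:00, 12:30-14:00, 14:30-15:30, 17:30-19:00.
Vanya free: 08:30-14:00, 15:00-18:30 (invert busy blocks within the working day).
Esperanza free: 09:00-10:00, 11:30-12:30, 14:00-17:30.
Wendy free: 09:00-12:30, 15:30-19:00 (invert busy blocks within the working day).
Quinn: not fully free for 11:00-12:30. Vanya: free for 11:00-12:30. Esperanza: not fully free for 11:00-12:30. Wendy: free for 11:00-12:30.

Esperanza, Quinn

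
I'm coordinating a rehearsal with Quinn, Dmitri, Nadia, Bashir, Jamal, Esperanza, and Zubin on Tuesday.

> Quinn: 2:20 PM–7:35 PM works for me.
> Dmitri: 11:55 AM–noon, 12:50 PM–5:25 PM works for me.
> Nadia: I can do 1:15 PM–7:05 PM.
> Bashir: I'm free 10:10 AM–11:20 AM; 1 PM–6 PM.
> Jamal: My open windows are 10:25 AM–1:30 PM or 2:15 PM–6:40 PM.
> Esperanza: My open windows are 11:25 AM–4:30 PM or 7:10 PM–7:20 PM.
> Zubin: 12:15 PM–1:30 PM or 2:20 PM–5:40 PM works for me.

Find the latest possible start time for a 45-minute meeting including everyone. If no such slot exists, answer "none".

Quinn ∩ Dmitri: 14:20-17:25.
Quinn ∩ Dmitri ∩ Nadia: 14:20-17:25.
Quinn ∩ Dmitri ∩ Nadia ∩ Bashir: 14:20-17:25.
Quinn ∩ Dmitri ∩ Nadia ∩ Bashir ∩ Jamal: 14:20-17:25.
Quinn ∩ Dmitri ∩ Nadia ∩ Bashir ∩ Jamal ∩ Esperanza: 14:20-16:30.
Quinn ∩ Dmitri ∩ Nadia ∩ Bashir ∩ Jamal ∩ Esperanza ∩ Zubin: 14:20-16:30.
The last common window of at least 45 minutes is 14:20-16:30; a 45-minute meeting can start as late as 15:45 and still end by 16:30.

15:45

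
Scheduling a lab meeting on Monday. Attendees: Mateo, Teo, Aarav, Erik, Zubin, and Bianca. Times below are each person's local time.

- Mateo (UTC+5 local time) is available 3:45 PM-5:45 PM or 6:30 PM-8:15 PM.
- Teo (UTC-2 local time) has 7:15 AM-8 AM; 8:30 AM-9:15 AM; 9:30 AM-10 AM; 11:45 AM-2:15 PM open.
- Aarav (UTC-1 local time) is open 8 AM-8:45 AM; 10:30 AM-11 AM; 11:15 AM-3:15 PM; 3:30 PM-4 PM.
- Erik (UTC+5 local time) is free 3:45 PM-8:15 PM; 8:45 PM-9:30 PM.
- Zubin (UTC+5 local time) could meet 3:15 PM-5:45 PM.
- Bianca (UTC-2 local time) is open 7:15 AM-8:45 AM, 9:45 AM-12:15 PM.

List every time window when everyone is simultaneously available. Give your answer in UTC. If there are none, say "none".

Mateo in UTC: 10:45-12:45, 13:30-15:15 (subtract 5h to convert from UTC+5).
Teo in UTC: 09:15-10:00, 10:30-11:15, 11:30-12:00, 13:45-16:15 (add 2h to convert from UTC-2).
Aarav in UTC: 09:00-09:45, 11:30-12:00, 12:15-16:15, 16:30-17:00 (add 1h to convert from UTC-1).
Erik in UTC: 10:45-15:15, 15:45-16:30 (subtract 5h to convert from UTC+5).
Zubin in UTC: 10:15-12:45 (subtract 5h to convert from UTC+5).
Bianca in UTC: 09:15-10:45, 11:45-14:15 (add 2h to convert from UTC-2).
Mateo ∩ Teo: 10:45-11:15, 11:30-12:00, 13:45-15:15.
Mateo ∩ Teo ∩ Aarav: 11:30-12:00, 13:45-15:15.
Mateo ∩ Teo ∩ Aarav ∩ Erik: 11:30-12:00, 13:45-15:15.
Mateo ∩ Teo ∩ Aarav ∩ Erik ∩ Zubin: 11:30-12:00.
Mateo ∩ Teo ∩ Aarav ∩ Erik ∩ Zubin ∩ Bianca: 11:45-12:00.
Those are the intersection windows.

11:45-12:00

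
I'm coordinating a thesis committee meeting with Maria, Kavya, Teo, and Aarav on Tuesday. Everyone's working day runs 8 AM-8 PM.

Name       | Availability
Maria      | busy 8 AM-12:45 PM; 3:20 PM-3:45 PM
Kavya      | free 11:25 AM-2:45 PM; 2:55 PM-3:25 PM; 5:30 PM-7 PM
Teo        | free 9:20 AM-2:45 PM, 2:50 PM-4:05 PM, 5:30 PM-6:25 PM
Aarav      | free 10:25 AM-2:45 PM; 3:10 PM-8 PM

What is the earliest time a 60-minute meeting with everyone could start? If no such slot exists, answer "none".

Maria free: 12:45-15:20, 15:45-20:00 (invert busy blocks within the working day).
Kavya free: 11:25-14:45, 14:55-15:25, 17:30-19:00.
Teo free: 09:20-14:45, 14:50-16:05, 17:30-18:25.
Aarav free: 10:25-14:45, 15:10-20:00.
Maria ∩ Kavya: 12:45-14:45, 14:55-15:20, 17:30-19:00.
Maria ∩ Kavya ∩ Teo: 12:45-14:45, 14:55-15:20, 17:30-18:25.
Maria ∩ Kavya ∩ Teo ∩ Aarav: 12:45-14:45, 15:10-15:20, 17:30-18:25.
The first common window of at least 60 minutes is 12:45-14:45, so the earliest start is 12:45.

12:45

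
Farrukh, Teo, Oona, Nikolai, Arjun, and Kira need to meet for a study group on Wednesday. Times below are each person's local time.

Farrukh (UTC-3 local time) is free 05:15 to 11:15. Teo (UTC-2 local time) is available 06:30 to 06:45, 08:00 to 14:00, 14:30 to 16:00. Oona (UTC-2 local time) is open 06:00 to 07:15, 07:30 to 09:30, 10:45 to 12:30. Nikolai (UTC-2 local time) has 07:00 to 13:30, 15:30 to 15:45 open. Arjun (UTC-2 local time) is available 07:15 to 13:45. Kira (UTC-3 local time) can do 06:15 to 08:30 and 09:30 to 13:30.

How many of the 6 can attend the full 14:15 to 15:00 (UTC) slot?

Farrukh in UTC: 08:15-14:15 (add 3h to convert from UTC-3).
Teo in UTC: 08:30-08:45, 10:00-16:00, 16:30-18:00 (add 2h to convert from UTC-2).
Oona in UTC: 08:00-09:15, 09:30-11:30, 12:45-14:30 (add 2h to convert from UTC-2).
Nikolai in UTC: 09:00-15:30, 17:30-17:45 (add 2h to convert from UTC-2).
Arjun in UTC: 09:15-15:45 (add 2h to convert from UTC-2).
Kira in UTC: 09:15-11:30, 12:30-16:30 (add 3h to convert from UTC-3).
Teo, Nikolai, Arjun, and Kira can make the full 14:15-15:00 slot — that's 4.

4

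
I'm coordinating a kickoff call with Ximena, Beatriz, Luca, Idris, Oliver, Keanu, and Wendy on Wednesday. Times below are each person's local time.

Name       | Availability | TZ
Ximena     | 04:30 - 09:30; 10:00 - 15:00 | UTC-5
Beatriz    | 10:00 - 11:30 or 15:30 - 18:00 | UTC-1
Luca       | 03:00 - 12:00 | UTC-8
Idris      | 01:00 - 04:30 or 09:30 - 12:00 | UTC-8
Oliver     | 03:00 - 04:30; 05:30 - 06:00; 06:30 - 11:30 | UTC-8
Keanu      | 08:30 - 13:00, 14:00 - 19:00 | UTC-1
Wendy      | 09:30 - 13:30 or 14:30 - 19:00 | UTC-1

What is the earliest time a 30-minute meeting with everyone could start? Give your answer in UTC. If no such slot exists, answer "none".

Ximena in UTC: 09:30-14:30, 15:00-20:00 (add 5h to convert from UTC-5).
Beatriz in UTC: 11:00-12:30, 16:30-19:00 (add 1h to convert from UTC-1).
Luca in UTC: 11:00-20:00 (add 8h to convert from UTC-8).
Idris in UTC: 09:00-12:30, 17:30-20:00 (add 8h to convert from UTC-8).
Oliver in UTC: 11:00-12:30, 13:30-14:00, 14:30-19:30 (add 8h to convert from UTC-8).
Keanu in UTC: 09:30-14:00, 15:00-20:00 (add 1h to convert from UTC-1).
Wendy in UTC: 10:30-14:30, 15:30-20:00 (add 1h to convert from UTC-1).
Ximena ∩ Beatriz: 11:00-12:30, 16:30-19:00.
Ximena ∩ Beatriz ∩ Luca: 11:00-12:30, 16:30-19:00.
Ximena ∩ Beatriz ∩ Luca ∩ Idris: 11:00-12:30, 17:30-19:00.
Ximena ∩ Beatriz ∩ Luca ∩ Idris ∩ Oliver: 11:00-12:30, 17:30-19:00.
Ximena ∩ Beatriz ∩ Luca ∩ Idris ∩ Oliver ∩ Keanu: 11:00-12:30, 17:30-19:00.
Ximena ∩ Beatriz ∩ Luca ∩ Idris ∩ Oliver ∩ Keanu ∩ Wendy: 11:00-12:30, 17:30-19:00.
So the common availability across everyone is 11:00-12:30, 17:30-19:00.
The first common window of at least 30 minutes is 11:00-12:30, so the earliest start is 11:00.

11:00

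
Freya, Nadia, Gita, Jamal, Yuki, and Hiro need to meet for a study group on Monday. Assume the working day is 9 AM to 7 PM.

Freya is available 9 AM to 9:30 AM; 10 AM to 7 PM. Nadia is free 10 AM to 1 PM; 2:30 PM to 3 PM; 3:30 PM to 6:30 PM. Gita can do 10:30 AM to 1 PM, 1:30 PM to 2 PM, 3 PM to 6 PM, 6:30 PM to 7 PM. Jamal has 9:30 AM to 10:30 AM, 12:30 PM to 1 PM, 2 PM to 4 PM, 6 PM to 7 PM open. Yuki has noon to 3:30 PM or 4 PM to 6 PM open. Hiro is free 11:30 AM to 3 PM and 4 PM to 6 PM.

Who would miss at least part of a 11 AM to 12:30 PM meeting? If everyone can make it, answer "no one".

Hiro, Jamal, Yuki

Freya: free for 11:00-12:30. Nadia: free for 11:00-12:30. Gita: free for 11:00-12:30. Jamal: not fully free for 11:00-12:30. Yuki: not fully free for 11:00-12:30. Hiro: not fully free for 11:00-12:30.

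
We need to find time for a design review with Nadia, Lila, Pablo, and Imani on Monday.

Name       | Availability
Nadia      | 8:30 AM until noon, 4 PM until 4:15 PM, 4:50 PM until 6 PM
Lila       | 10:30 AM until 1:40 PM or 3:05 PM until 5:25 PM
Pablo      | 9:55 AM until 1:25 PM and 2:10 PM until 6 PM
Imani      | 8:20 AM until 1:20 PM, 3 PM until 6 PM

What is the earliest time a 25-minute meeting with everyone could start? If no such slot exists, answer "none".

10:30

Nadia ∩ Lila: 10:30-12:00, 16:00-16:15, 16:50-17:25.
Nadia ∩ Lila ∩ Pablo: 10:30-12:00, 16:00-16:15, 16:50-17:25.
Nadia ∩ Lila ∩ Pablo ∩ Imani: 10:30-12:00, 16:00-16:15, 16:50-17:25.
The first common window of at least 25 minutes is 10:30-12:00, so the earliest start is 10:30.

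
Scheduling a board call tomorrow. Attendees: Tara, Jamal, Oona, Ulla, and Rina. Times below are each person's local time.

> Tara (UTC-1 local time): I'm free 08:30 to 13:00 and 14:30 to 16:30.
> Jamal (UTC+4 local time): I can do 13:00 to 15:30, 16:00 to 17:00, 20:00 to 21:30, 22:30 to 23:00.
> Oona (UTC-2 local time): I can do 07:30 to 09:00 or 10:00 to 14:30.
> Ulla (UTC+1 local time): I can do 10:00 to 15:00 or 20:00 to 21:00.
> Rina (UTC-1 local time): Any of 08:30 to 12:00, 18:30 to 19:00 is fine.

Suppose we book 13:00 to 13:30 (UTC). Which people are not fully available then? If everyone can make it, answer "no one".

Jamal, Rina

Tara in UTC: 09:30-14:00, 15:30-17:30 (add 1h to convert from UTC-1).
Jamal in UTC: 09:00-11:30, 12:00-13:00, 16:00-17:30, 18:30-19:00 (subtract 4h to convert from UTC+4).
Oona in UTC: 09:30-11:00, 12:00-16:30 (add 2h to convert from UTC-2).
Ulla in UTC: 09:00-14:00, 19:00-20:00 (subtract 1h to convert from UTC+1).
Rina in UTC: 09:30-13:00, 19:30-20:00 (add 1h to convert from UTC-1).
Tara: free for 13:00-13:30. Jamal: not fully free for 13:00-13:30. Oona: free for 13:00-13:30. Ulla: free for 13:00-13:30. Rina: not fully free for 13:00-13:30.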